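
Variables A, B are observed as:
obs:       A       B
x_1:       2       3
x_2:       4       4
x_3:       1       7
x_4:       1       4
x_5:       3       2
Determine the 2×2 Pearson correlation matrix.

Step 1 — column means:
  mean(A) = (2 + 4 + 1 + 1 + 3) / 5 = 11/5 = 2.2
  mean(B) = (3 + 4 + 7 + 4 + 2) / 5 = 20/5 = 4

Step 2 — sample variances and covariances s[i,j] = (1/(n-1)) · Σ_k (x_{k,i} - mean_i) · (x_{k,j} - mean_j), with n-1 = 4:
  s[A,A] = ((-0.2)·(-0.2) + (1.8)·(1.8) + (-1.2)·(-1.2) + (-1.2)·(-1.2) + (0.8)·(0.8)) / 4 = 6.8/4 = 1.7
  s[A,B] = ((-0.2)·(-1) + (1.8)·(0) + (-1.2)·(3) + (-1.2)·(0) + (0.8)·(-2)) / 4 = -5/4 = -1.25
  s[B,B] = ((-1)·(-1) + (0)·(0) + (3)·(3) + (0)·(0) + (-2)·(-2)) / 4 = 14/4 = 3.5
  Sample standard deviations s_i = √(s[i,i]):
  s(A) = √(1.7) = 1.3038
  s(B) = √(3.5) = 1.8708

Step 3 — r_{ij} = s_{ij} / (s_i · s_j):
  r[A,A] = 1 (diagonal).
  r[A,B] = -1.25 / (1.3038 · 1.8708) = -1.25 / 2.4393 = -0.5125
  r[B,B] = 1 (diagonal).

R is symmetric with unit diagonal. Assembling:

R = [[1, -0.5125],
 [-0.5125, 1]]


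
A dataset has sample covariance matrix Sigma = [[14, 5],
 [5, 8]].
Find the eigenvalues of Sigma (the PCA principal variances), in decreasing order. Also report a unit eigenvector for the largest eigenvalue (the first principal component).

Step 1 — characteristic polynomial of 2×2 Sigma:
  det(Sigma - λI) = λ² - trace · λ + det = 0.
  trace = 14 + 8 = 22, det = 14·8 - (5)² = 87.
Step 2 — discriminant:
  Δ = trace² - 4·det = 484 - 348 = 136.
Step 3 — eigenvalues:
  λ = (trace ± √Δ)/2 = (22 ± 11.6619)/2,
  λ_1 = 16.831,  λ_2 = 5.169.

Step 4 — unit eigenvector for λ_1: solve (Sigma - λ_1 I)v = 0. First row:
  (14 - 16.831)·v_x + (5)·v_y = 0, i.e. (-2.831)·v_x + (5)·v_y = 0,
  so v ∝ (b, λ_1 - a) = (5, 2.831) = u.
  ||u|| = √((5)² + (2.831)²) = √(33.0143) ≈ 5.7458,
  v_1 = u/||u|| ≈ (0.8702, 0.4927) (||v_1|| = 1).

λ_1 = 16.831,  λ_2 = 5.169;  v_1 ≈ (0.8702, 0.4927)


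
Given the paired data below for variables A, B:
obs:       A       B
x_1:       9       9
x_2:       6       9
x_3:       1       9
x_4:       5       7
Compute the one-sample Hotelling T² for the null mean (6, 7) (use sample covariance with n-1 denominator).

Step 1 — sample mean vector:
  mean(A) = (9 + 6 + 1 + 5) / 4 = 21/4 = 5.25
  mean(B) = (9 + 9 + 9 + 7) / 4 = 34/4 = 8.5
  x̄ = (5.25, 8.5),  deviation x̄ - mu_0 = (5.25, 8.5) - (6, 7) = (-0.75, 1.5).

Step 2 — sample covariance matrix, S[i,j] = (1/(n-1)) · Σ_k (x_{k,i} - mean_i) · (x_{k,j} - mean_j), divisor n-1 = 3:
  S[A,A] = ((3.75)·(3.75) + (0.75)·(0.75) + (-4.25)·(-4.25) + (-0.25)·(-0.25)) / 3 = 32.75/3 = 10.9167
  S[A,B] = ((3.75)·(0.5) + (0.75)·(0.5) + (-4.25)·(0.5) + (-0.25)·(-1.5)) / 3 = 0.5/3 = 0.1667
  S[B,B] = ((0.5)·(0.5) + (0.5)·(0.5) + (0.5)·(0.5) + (-1.5)·(-1.5)) / 3 = 3/3 = 1
  S = [[10.9167, 0.1667],
 [0.1667, 1]].

Step 3 — invert S. det(S) = 10.9167·1 - (0.1667)² = 10.8889.
  S^{-1} = (1/det) · [[d, -b], [-b, a]] = [[0.0918, -0.0153],
 [-0.0153, 1.0026]].

Step 4 — quadratic form (x̄ - mu_0)^T · S^{-1} · (x̄ - mu_0):
  S^{-1} · (x̄ - mu_0) = (-0.0918, 1.5153),
  (x̄ - mu_0)^T · [...] = (-0.75)·(-0.0918) + (1.5)·(1.5153) = 2.3418.

Step 5 — scale by n: T² = 4 · 2.3418 = 9.3673.

T² ≈ 9.3673


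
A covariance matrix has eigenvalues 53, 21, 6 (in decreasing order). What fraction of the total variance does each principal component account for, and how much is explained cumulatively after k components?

Step 1 — total variance = trace(Sigma) = Σ λ_i = 53 + 21 + 6 = 80.

Step 2 — fraction explained by component i = λ_i / Σ λ:
  PC1: 53/80 = 0.6625
  PC2: 21/80 = 0.2625
  PC3: 6/80 = 0.075

Step 3 — cumulative fraction after k components = (λ_1 + ... + λ_k) / Σ λ:
  k = 1: 53/80 = 0.6625
  k = 2: (53 + 21)/80 = 74/80 = 0.925
  k = 3: (53 + 21 + 6)/80 = 80/80 = 1

Summary (fraction, with percent):

explained: PC1 0.6625 (66.25%), PC2 0.2625 (26.25%), PC3 0.075 (7.5%);  cumulative: 0.6625, 0.925, 1


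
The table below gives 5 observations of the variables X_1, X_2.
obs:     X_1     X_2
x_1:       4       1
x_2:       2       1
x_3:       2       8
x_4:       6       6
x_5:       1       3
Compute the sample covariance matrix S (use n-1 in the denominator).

Step 1 — column means:
  mean(X_1) = (4 + 2 + 2 + 6 + 1) / 5 = 15/5 = 3
  mean(X_2) = (1 + 1 + 8 + 6 + 3) / 5 = 19/5 = 3.8

Step 2 — sample covariance S[i,j] = (1/(n-1)) · Σ_k (x_{k,i} - mean_i) · (x_{k,j} - mean_j), with n-1 = 4.
  S[X_1,X_1] = ((1)·(1) + (-1)·(-1) + (-1)·(-1) + (3)·(3) + (-2)·(-2)) / 4 = 16/4 = 4
  S[X_1,X_2] = ((1)·(-2.8) + (-1)·(-2.8) + (-1)·(4.2) + (3)·(2.2) + (-2)·(-0.8)) / 4 = 4/4 = 1
  S[X_2,X_2] = ((-2.8)·(-2.8) + (-2.8)·(-2.8) + (4.2)·(4.2) + (2.2)·(2.2) + (-0.8)·(-0.8)) / 4 = 38.8/4 = 9.7

S is symmetric (S[j,i] = S[i,j]). Assembling:

S = [[4, 1],
 [1, 9.7]]


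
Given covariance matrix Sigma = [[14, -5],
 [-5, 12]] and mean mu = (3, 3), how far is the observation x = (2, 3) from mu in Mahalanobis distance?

Step 1 — centre the observation: (x - mu) = (-1, 0).

Step 2 — invert Sigma. det(Sigma) = 14·12 - (-5)² = 143.
  Sigma^{-1} = (1/det) · [[d, -b], [-b, a]] = [[0.0839, 0.035],
 [0.035, 0.0979]].

Step 3 — form the quadratic (x - mu)^T · Sigma^{-1} · (x - mu):
  Sigma^{-1} · (x - mu) = (-0.0839, -0.035).
  (x - mu)^T · [Sigma^{-1} · (x - mu)] = (-1)·(-0.0839) + (0)·(-0.035) = 0.0839.

Step 4 — take square root: d = √(0.0839) ≈ 0.2897.

d(x, mu) = √(0.0839) ≈ 0.2897


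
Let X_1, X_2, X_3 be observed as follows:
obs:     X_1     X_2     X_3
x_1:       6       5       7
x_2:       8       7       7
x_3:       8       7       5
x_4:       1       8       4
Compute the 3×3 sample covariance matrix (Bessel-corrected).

Step 1 — column means:
  mean(X_1) = (6 + 8 + 8 + 1) / 4 = 23/4 = 5.75
  mean(X_2) = (5 + 7 + 7 + 8) / 4 = 27/4 = 6.75
  mean(X_3) = (7 + 7 + 5 + 4) / 4 = 23/4 = 5.75

Step 2 — sample covariance S[i,j] = (1/(n-1)) · Σ_k (x_{k,i} - mean_i) · (x_{k,j} - mean_j), with n-1 = 3.
  S[X_1,X_1] = ((0.25)·(0.25) + (2.25)·(2.25) + (2.25)·(2.25) + (-4.75)·(-4.75)) / 3 = 32.75/3 = 10.9167
  S[X_1,X_2] = ((0.25)·(-1.75) + (2.25)·(0.25) + (2.25)·(0.25) + (-4.75)·(1.25)) / 3 = -5.25/3 = -1.75
  S[X_1,X_3] = ((0.25)·(1.25) + (2.25)·(1.25) + (2.25)·(-0.75) + (-4.75)·(-1.75)) / 3 = 9.75/3 = 3.25
  S[X_2,X_2] = ((-1.75)·(-1.75) + (0.25)·(0.25) + (0.25)·(0.25) + (1.25)·(1.25)) / 3 = 4.75/3 = 1.5833
  S[X_2,X_3] = ((-1.75)·(1.25) + (0.25)·(1.25) + (0.25)·(-0.75) + (1.25)·(-1.75)) / 3 = -4.25/3 = -1.4167
  S[X_3,X_3] = ((1.25)·(1.25) + (1.25)·(1.25) + (-0.75)·(-0.75) + (-1.75)·(-1.75)) / 3 = 6.75/3 = 2.25

S is symmetric (S[j,i] = S[i,j]). Assembling:

S = [[10.9167, -1.75, 3.25],
 [-1.75, 1.5833, -1.4167],
 [3.25, -1.4167, 2.25]]


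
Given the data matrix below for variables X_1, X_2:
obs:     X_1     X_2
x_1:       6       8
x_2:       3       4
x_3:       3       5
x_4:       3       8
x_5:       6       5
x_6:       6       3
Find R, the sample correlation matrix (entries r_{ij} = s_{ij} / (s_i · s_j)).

Step 1 — column means:
  mean(X_1) = (6 + 3 + 3 + 3 + 6 + 6) / 6 = 27/6 = 4.5
  mean(X_2) = (8 + 4 + 5 + 8 + 5 + 3) / 6 = 33/6 = 5.5

Step 2 — sample variances and covariances s[i,j] = (1/(n-1)) · Σ_k (x_{k,i} - mean_i) · (x_{k,j} - mean_j), with n-1 = 5:
  s[X_1,X_1] = ((1.5)·(1.5) + (-1.5)·(-1.5) + (-1.5)·(-1.5) + (-1.5)·(-1.5) + (1.5)·(1.5) + (1.5)·(1.5)) / 5 = 13.5/5 = 2.7
  s[X_1,X_2] = ((1.5)·(2.5) + (-1.5)·(-1.5) + (-1.5)·(-0.5) + (-1.5)·(2.5) + (1.5)·(-0.5) + (1.5)·(-2.5)) / 5 = -1.5/5 = -0.3
  s[X_2,X_2] = ((2.5)·(2.5) + (-1.5)·(-1.5) + (-0.5)·(-0.5) + (2.5)·(2.5) + (-0.5)·(-0.5) + (-2.5)·(-2.5)) / 5 = 21.5/5 = 4.3
  Sample standard deviations s_i = √(s[i,i]):
  s(X_1) = √(2.7) = 1.6432
  s(X_2) = √(4.3) = 2.0736

Step 3 — r_{ij} = s_{ij} / (s_i · s_j):
  r[X_1,X_1] = 1 (diagonal).
  r[X_1,X_2] = -0.3 / (1.6432 · 2.0736) = -0.3 / 3.4073 = -0.088
  r[X_2,X_2] = 1 (diagonal).

R is symmetric with unit diagonal. Assembling:

R = [[1, -0.088],
 [-0.088, 1]]


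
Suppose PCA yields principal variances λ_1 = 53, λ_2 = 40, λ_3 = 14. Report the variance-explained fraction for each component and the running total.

Step 1 — total variance = trace(Sigma) = Σ λ_i = 53 + 40 + 14 = 107.

Step 2 — fraction explained by component i = λ_i / Σ λ:
  PC1: 53/107 = 0.4953
  PC2: 40/107 = 0.3738
  PC3: 14/107 = 0.1308

Step 3 — cumulative fraction after k components = (λ_1 + ... + λ_k) / Σ λ:
  k = 1: 53/107 = 0.4953
  k = 2: (53 + 40)/107 = 93/107 = 0.8692
  k = 3: (53 + 40 + 14)/107 = 107/107 = 1

Summary (fraction, with percent):

explained: PC1 0.4953 (49.53%), PC2 0.3738 (37.38%), PC3 0.1308 (13.08%);  cumulative: 0.4953, 0.8692, 1


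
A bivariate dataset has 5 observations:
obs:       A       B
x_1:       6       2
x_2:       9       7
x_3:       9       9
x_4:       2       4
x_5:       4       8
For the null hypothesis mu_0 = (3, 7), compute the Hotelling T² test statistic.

Step 1 — sample mean vector:
  mean(A) = (6 + 9 + 9 + 2 + 4) / 5 = 30/5 = 6
  mean(B) = (2 + 7 + 9 + 4 + 8) / 5 = 30/5 = 6
  x̄ = (6, 6),  deviation x̄ - mu_0 = (6, 6) - (3, 7) = (3, -1).

Step 2 — sample covariance matrix, S[i,j] = (1/(n-1)) · Σ_k (x_{k,i} - mean_i) · (x_{k,j} - mean_j), divisor n-1 = 4:
  S[A,A] = ((0)·(0) + (3)·(3) + (3)·(3) + (-4)·(-4) + (-2)·(-2)) / 4 = 38/4 = 9.5
  S[A,B] = ((0)·(-4) + (3)·(1) + (3)·(3) + (-4)·(-2) + (-2)·(2)) / 4 = 16/4 = 4
  S[B,B] = ((-4)·(-4) + (1)·(1) + (3)·(3) + (-2)·(-2) + (2)·(2)) / 4 = 34/4 = 8.5
  S = [[9.5, 4],
 [4, 8.5]].

Step 3 — invert S. det(S) = 9.5·8.5 - (4)² = 64.75.
  S^{-1} = (1/det) · [[d, -b], [-b, a]] = [[0.1313, -0.0618],
 [-0.0618, 0.1467]].

Step 4 — quadratic form (x̄ - mu_0)^T · S^{-1} · (x̄ - mu_0):
  S^{-1} · (x̄ - mu_0) = (0.4556, -0.332),
  (x̄ - mu_0)^T · [...] = (3)·(0.4556) + (-1)·(-0.332) = 1.6988.

Step 5 — scale by n: T² = 5 · 1.6988 = 8.4942.

T² ≈ 8.4942


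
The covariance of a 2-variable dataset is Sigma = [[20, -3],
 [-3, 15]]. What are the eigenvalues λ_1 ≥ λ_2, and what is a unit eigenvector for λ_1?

Step 1 — characteristic polynomial of 2×2 Sigma:
  det(Sigma - λI) = λ² - trace · λ + det = 0.
  trace = 20 + 15 = 35, det = 20·15 - (-3)² = 291.
Step 2 — discriminant:
  Δ = trace² - 4·det = 1225 - 1164 = 61.
Step 3 — eigenvalues:
  λ = (trace ± √Δ)/2 = (35 ± 7.8102)/2,
  λ_1 = 21.4051,  λ_2 = 13.5949.

Step 4 — unit eigenvector for λ_1: solve (Sigma - λ_1 I)v = 0. First row:
  (20 - 21.4051)·v_x + (-3)·v_y = 0, i.e. (-1.4051)·v_x + (-3)·v_y = 0,
  so v ∝ (b, λ_1 - a) = (-3, 1.4051); multiply by -1 so the first entry is positive: u = (3, -1.4051).
  ||u|| = √((3)² + (-1.4051)²) = √(10.9744) ≈ 3.3128,
  v_1 = u/||u|| ≈ (0.9056, -0.4242) (||v_1|| = 1).

λ_1 = 21.4051,  λ_2 = 13.5949;  v_1 ≈ (0.9056, -0.4242)


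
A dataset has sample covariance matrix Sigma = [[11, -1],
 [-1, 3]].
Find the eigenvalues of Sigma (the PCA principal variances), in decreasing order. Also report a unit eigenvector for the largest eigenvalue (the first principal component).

Step 1 — characteristic polynomial of 2×2 Sigma:
  det(Sigma - λI) = λ² - trace · λ + det = 0.
  trace = 11 + 3 = 14, det = 11·3 - (-1)² = 32.
Step 2 — discriminant:
  Δ = trace² - 4·det = 196 - 128 = 68.
Step 3 — eigenvalues:
  λ = (trace ± √Δ)/2 = (14 ± 8.2462)/2,
  λ_1 = 11.1231,  λ_2 = 2.8769.

Step 4 — unit eigenvector for λ_1: solve (Sigma - λ_1 I)v = 0. First row:
  (11 - 11.1231)·v_x + (-1)·v_y = 0, i.e. (-0.1231)·v_x + (-1)·v_y = 0,
  so v ∝ (b, λ_1 - a) = (-1, 0.1231); multiply by -1 so the first entry is positive: u = (1, -0.1231).
  ||u|| = √((1)² + (-0.1231)²) = √(1.0152) ≈ 1.0075,
  v_1 = u/||u|| ≈ (0.9925, -0.1222) (||v_1|| = 1).

λ_1 = 11.1231,  λ_2 = 2.8769;  v_1 ≈ (0.9925, -0.1222)


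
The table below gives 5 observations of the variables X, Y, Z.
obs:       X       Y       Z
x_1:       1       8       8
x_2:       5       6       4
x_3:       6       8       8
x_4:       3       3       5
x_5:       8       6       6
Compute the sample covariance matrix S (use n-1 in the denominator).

Step 1 — column means:
  mean(X) = (1 + 5 + 6 + 3 + 8) / 5 = 23/5 = 4.6
  mean(Y) = (8 + 6 + 8 + 3 + 6) / 5 = 31/5 = 6.2
  mean(Z) = (8 + 4 + 8 + 5 + 6) / 5 = 31/5 = 6.2

Step 2 — sample covariance S[i,j] = (1/(n-1)) · Σ_k (x_{k,i} - mean_i) · (x_{k,j} - mean_j), with n-1 = 4.
  S[X,X] = ((-3.6)·(-3.6) + (0.4)·(0.4) + (1.4)·(1.4) + (-1.6)·(-1.6) + (3.4)·(3.4)) / 4 = 29.2/4 = 7.3
  S[X,Y] = ((-3.6)·(1.8) + (0.4)·(-0.2) + (1.4)·(1.8) + (-1.6)·(-3.2) + (3.4)·(-0.2)) / 4 = 0.4/4 = 0.1
  S[X,Z] = ((-3.6)·(1.8) + (0.4)·(-2.2) + (1.4)·(1.8) + (-1.6)·(-1.2) + (3.4)·(-0.2)) / 4 = -3.6/4 = -0.9
  S[Y,Y] = ((1.8)·(1.8) + (-0.2)·(-0.2) + (1.8)·(1.8) + (-3.2)·(-3.2) + (-0.2)·(-0.2)) / 4 = 16.8/4 = 4.2
  S[Y,Z] = ((1.8)·(1.8) + (-0.2)·(-2.2) + (1.8)·(1.8) + (-3.2)·(-1.2) + (-0.2)·(-0.2)) / 4 = 10.8/4 = 2.7
  S[Z,Z] = ((1.8)·(1.8) + (-2.2)·(-2.2) + (1.8)·(1.8) + (-1.2)·(-1.2) + (-0.2)·(-0.2)) / 4 = 12.8/4 = 3.2

S is symmetric (S[j,i] = S[i,j]). Assembling:

S = [[7.3, 0.1, -0.9],
 [0.1, 4.2, 2.7],
 [-0.9, 2.7, 3.2]]


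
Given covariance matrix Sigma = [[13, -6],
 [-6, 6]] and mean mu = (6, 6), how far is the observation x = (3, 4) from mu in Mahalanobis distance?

Step 1 — centre the observation: (x - mu) = (-3, -2).

Step 2 — invert Sigma. det(Sigma) = 13·6 - (-6)² = 42.
  Sigma^{-1} = (1/det) · [[d, -b], [-b, a]] = [[0.1429, 0.1429],
 [0.1429, 0.3095]].

Step 3 — form the quadratic (x - mu)^T · Sigma^{-1} · (x - mu):
  Sigma^{-1} · (x - mu) = (-0.7143, -1.0476).
  (x - mu)^T · [Sigma^{-1} · (x - mu)] = (-3)·(-0.7143) + (-2)·(-1.0476) = 4.2381.

Step 4 — take square root: d = √(4.2381) ≈ 2.0587.

d(x, mu) = √(4.2381) ≈ 2.0587


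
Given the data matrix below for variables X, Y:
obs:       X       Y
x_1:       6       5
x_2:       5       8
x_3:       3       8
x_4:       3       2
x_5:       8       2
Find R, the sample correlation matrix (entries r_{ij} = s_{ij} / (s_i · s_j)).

Step 1 — column means:
  mean(X) = (6 + 5 + 3 + 3 + 8) / 5 = 25/5 = 5
  mean(Y) = (5 + 8 + 8 + 2 + 2) / 5 = 25/5 = 5

Step 2 — sample variances and covariances s[i,j] = (1/(n-1)) · Σ_k (x_{k,i} - mean_i) · (x_{k,j} - mean_j), with n-1 = 4:
  s[X,X] = ((1)·(1) + (0)·(0) + (-2)·(-2) + (-2)·(-2) + (3)·(3)) / 4 = 18/4 = 4.5
  s[X,Y] = ((1)·(0) + (0)·(3) + (-2)·(3) + (-2)·(-3) + (3)·(-3)) / 4 = -9/4 = -2.25
  s[Y,Y] = ((0)·(0) + (3)·(3) + (3)·(3) + (-3)·(-3) + (-3)·(-3)) / 4 = 36/4 = 9
  Sample standard deviations s_i = √(s[i,i]):
  s(X) = √(4.5) = 2.1213
  s(Y) = √(9) = 3

Step 3 — r_{ij} = s_{ij} / (s_i · s_j):
  r[X,X] = 1 (diagonal).
  r[X,Y] = -2.25 / (2.1213 · 3) = -2.25 / 6.364 = -0.3536
  r[Y,Y] = 1 (diagonal).

R is symmetric with unit diagonal. Assembling:

R = [[1, -0.3536],
 [-0.3536, 1]]


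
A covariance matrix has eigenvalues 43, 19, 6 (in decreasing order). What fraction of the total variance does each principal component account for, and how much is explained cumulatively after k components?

Step 1 — total variance = trace(Sigma) = Σ λ_i = 43 + 19 + 6 = 68.

Step 2 — fraction explained by component i = λ_i / Σ λ:
  PC1: 43/68 = 0.6324
  PC2: 19/68 = 0.2794
  PC3: 6/68 = 0.0882

Step 3 — cumulative fraction after k components = (λ_1 + ... + λ_k) / Σ λ:
  k = 1: 43/68 = 0.6324
  k = 2: (43 + 19)/68 = 62/68 = 0.9118
  k = 3: (43 + 19 + 6)/68 = 68/68 = 1

Summary (fraction, with percent):

explained: PC1 0.6324 (63.24%), PC2 0.2794 (27.94%), PC3 0.0882 (8.82%);  cumulative: 0.6324, 0.9118, 1


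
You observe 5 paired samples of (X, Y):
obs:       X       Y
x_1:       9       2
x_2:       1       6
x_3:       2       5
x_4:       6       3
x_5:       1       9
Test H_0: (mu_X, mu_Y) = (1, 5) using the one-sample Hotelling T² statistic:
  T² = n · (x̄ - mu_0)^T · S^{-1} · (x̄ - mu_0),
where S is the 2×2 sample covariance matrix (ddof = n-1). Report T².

Step 1 — sample mean vector:
  mean(X) = (9 + 1 + 2 + 6 + 1) / 5 = 19/5 = 3.8
  mean(Y) = (2 + 6 + 5 + 3 + 9) / 5 = 25/5 = 5
  x̄ = (3.8, 5),  deviation x̄ - mu_0 = (3.8, 5) - (1, 5) = (2.8, 0).

Step 2 — sample covariance matrix, S[i,j] = (1/(n-1)) · Σ_k (x_{k,i} - mean_i) · (x_{k,j} - mean_j), divisor n-1 = 4:
  S[X,X] = ((5.2)·(5.2) + (-2.8)·(-2.8) + (-1.8)·(-1.8) + (2.2)·(2.2) + (-2.8)·(-2.8)) / 4 = 50.8/4 = 12.7
  S[X,Y] = ((5.2)·(-3) + (-2.8)·(1) + (-1.8)·(0) + (2.2)·(-2) + (-2.8)·(4)) / 4 = -34/4 = -8.5
  S[Y,Y] = ((-3)·(-3) + (1)·(1) + (0)·(0) + (-2)·(-2) + (4)·(4)) / 4 = 30/4 = 7.5
  S = [[12.7, -8.5],
 [-8.5, 7.5]].

Step 3 — invert S. det(S) = 12.7·7.5 - (-8.5)² = 23.
  S^{-1} = (1/det) · [[d, -b], [-b, a]] = [[0.3261, 0.3696],
 [0.3696, 0.5522]].

Step 4 — quadratic form (x̄ - mu_0)^T · S^{-1} · (x̄ - mu_0):
  S^{-1} · (x̄ - mu_0) = (0.913, 1.0348),
  (x̄ - mu_0)^T · [...] = (2.8)·(0.913) + (0)·(1.0348) = 2.5565.

Step 5 — scale by n: T² = 5 · 2.5565 = 12.7826.

T² ≈ 12.7826


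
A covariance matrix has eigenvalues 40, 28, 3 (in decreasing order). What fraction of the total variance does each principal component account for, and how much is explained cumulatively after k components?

Step 1 — total variance = trace(Sigma) = Σ λ_i = 40 + 28 + 3 = 71.

Step 2 — fraction explained by component i = λ_i / Σ λ:
  PC1: 40/71 = 0.5634
  PC2: 28/71 = 0.3944
  PC3: 3/71 = 0.0423

Step 3 — cumulative fraction after k components = (λ_1 + ... + λ_k) / Σ λ:
  k = 1: 40/71 = 0.5634
  k = 2: (40 + 28)/71 = 68/71 = 0.9577
  k = 3: (40 + 28 + 3)/71 = 71/71 = 1

Summary (fraction, with percent):

explained: PC1 0.5634 (56.34%), PC2 0.3944 (39.44%), PC3 0.0423 (4.23%);  cumulative: 0.5634, 0.9577, 1


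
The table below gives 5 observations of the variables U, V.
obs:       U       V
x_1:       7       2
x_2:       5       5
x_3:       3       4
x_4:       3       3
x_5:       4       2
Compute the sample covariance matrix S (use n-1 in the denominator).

Step 1 — column means:
  mean(U) = (7 + 5 + 3 + 3 + 4) / 5 = 22/5 = 4.4
  mean(V) = (2 + 5 + 4 + 3 + 2) / 5 = 16/5 = 3.2

Step 2 — sample covariance S[i,j] = (1/(n-1)) · Σ_k (x_{k,i} - mean_i) · (x_{k,j} - mean_j), with n-1 = 4.
  S[U,U] = ((2.6)·(2.6) + (0.6)·(0.6) + (-1.4)·(-1.4) + (-1.4)·(-1.4) + (-0.4)·(-0.4)) / 4 = 11.2/4 = 2.8
  S[U,V] = ((2.6)·(-1.2) + (0.6)·(1.8) + (-1.4)·(0.8) + (-1.4)·(-0.2) + (-0.4)·(-1.2)) / 4 = -2.4/4 = -0.6
  S[V,V] = ((-1.2)·(-1.2) + (1.8)·(1.8) + (0.8)·(0.8) + (-0.2)·(-0.2) + (-1.2)·(-1.2)) / 4 = 6.8/4 = 1.7

S is symmetric (S[j,i] = S[i,j]). Assembling:

S = [[2.8, -0.6],
 [-0.6, 1.7]]


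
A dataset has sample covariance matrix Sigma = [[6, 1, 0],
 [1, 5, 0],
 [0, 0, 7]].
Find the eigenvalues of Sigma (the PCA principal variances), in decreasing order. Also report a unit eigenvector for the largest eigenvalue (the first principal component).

Step 1 — characteristic polynomial p(λ) = det(λI - Sigma) = λ³ - tr·λ² + c_1·λ - det, where tr = trace, c_1 = sum of the principal 2×2 minors, det = det(Sigma):
  tr = 6 + 5 + 7 = 18,
  c_1 = (6·5 - (1)²) + (6·7 - (0)²) + (5·7 - (0)²) = 29 + 42 + 35 = 106,
  det = 6·(5·7 - (0)²) - (1)·((1)·7 - (0)·(0)) + (0)·((1)·(0) - 5·(0)) = 6·(35) - (1)·(7) + (0)·(0) = 203.
  So p(λ) = λ³ - 18λ² + 106λ - 203.
Step 2 — look for an integer root (rational root theorem: any rational root is an integer divisor of 203). Testing λ = 7:
  p(7) = 343 - 882 + 742 - 203 = 0  ✓
  Dividing out (λ - 7): p(λ) = (λ - 7)(λ² - 11λ + 29).
Step 3 — remaining eigenvalues from the quadratic λ² - 11λ + 29 = 0:
  Δ = 11² - 4·29 = 121 - 116 = 5,  λ = (11 ± √5)/2 = (11 ± 2.2361)/2 ≈ 6.618 or 4.382.
  Sorted: λ_1 = 7,  λ_2 = 6.618,  λ_3 = 4.382  (check: sum = 18 = tr ✓).

Step 4 — unit eigenvector for λ_1 = 7: v spans the null space of (Sigma - λ_1 I), whose rows are
  r_1 = (-1, 1, 0),  r_2 = (1, -2, 0),  r_3 = (0, 0, 0).
  v is orthogonal to every row, so take v ∝ r_1 × r_2 = ((1)·(0) - (0)·(-2), (0)·(1) - (-1)·(0), (-1)·(-2) - (1)·(1)) = (0, 0, 1).
  Let u = (0, 0, 1).
  ||u|| = √((0)² + (0)² + (1)²) = √(1) = 1,  v_1 = u/||u|| ≈ (0, 0, 1) (||v_1|| = 1).

λ_1 = 7,  λ_2 = 6.618,  λ_3 = 4.382;  v_1 ≈ (0, 0, 1)


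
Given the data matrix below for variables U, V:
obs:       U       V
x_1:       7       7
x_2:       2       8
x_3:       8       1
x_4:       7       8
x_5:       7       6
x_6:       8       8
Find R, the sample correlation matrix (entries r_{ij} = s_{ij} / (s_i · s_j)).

Step 1 — column means:
  mean(U) = (7 + 2 + 8 + 7 + 7 + 8) / 6 = 39/6 = 6.5
  mean(V) = (7 + 8 + 1 + 8 + 6 + 8) / 6 = 38/6 = 6.3333

Step 2 — sample variances and covariances s[i,j] = (1/(n-1)) · Σ_k (x_{k,i} - mean_i) · (x_{k,j} - mean_j), with n-1 = 5:
  s[U,U] = ((0.5)·(0.5) + (-4.5)·(-4.5) + (1.5)·(1.5) + (0.5)·(0.5) + (0.5)·(0.5) + (1.5)·(1.5)) / 5 = 25.5/5 = 5.1
  s[U,V] = ((0.5)·(0.6667) + (-4.5)·(1.6667) + (1.5)·(-5.3333) + (0.5)·(1.6667) + (0.5)·(-0.3333) + (1.5)·(1.6667)) / 5 = -12/5 = -2.4
  s[V,V] = ((0.6667)·(0.6667) + (1.6667)·(1.6667) + (-5.3333)·(-5.3333) + (1.6667)·(1.6667) + (-0.3333)·(-0.3333) + (1.6667)·(1.6667)) / 5 = 37.3333/5 = 7.4667
  Sample standard deviations s_i = √(s[i,i]):
  s(U) = √(5.1) = 2.2583
  s(V) = √(7.4667) = 2.7325

Step 3 — r_{ij} = s_{ij} / (s_i · s_j):
  r[U,U] = 1 (diagonal).
  r[U,V] = -2.4 / (2.2583 · 2.7325) = -2.4 / 6.1709 = -0.3889
  r[V,V] = 1 (diagonal).

R is symmetric with unit diagonal. Assembling:

R = [[1, -0.3889],
 [-0.3889, 1]]


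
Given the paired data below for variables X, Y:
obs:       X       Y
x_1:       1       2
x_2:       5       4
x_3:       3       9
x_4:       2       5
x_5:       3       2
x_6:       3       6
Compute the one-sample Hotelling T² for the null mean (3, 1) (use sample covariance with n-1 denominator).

Step 1 — sample mean vector:
  mean(X) = (1 + 5 + 3 + 2 + 3 + 3) / 6 = 17/6 = 2.8333
  mean(Y) = (2 + 4 + 9 + 5 + 2 + 6) / 6 = 28/6 = 4.6667
  x̄ = (2.8333, 4.6667),  deviation x̄ - mu_0 = (2.8333, 4.6667) - (3, 1) = (-0.1667, 3.6667).

Step 2 — sample covariance matrix, S[i,j] = (1/(n-1)) · Σ_k (x_{k,i} - mean_i) · (x_{k,j} - mean_j), divisor n-1 = 5:
  S[X,X] = ((-1.8333)·(-1.8333) + (2.1667)·(2.1667) + (0.1667)·(0.1667) + (-0.8333)·(-0.8333) + (0.1667)·(0.1667) + (0.1667)·(0.1667)) / 5 = 8.8333/5 = 1.7667
  S[X,Y] = ((-1.8333)·(-2.6667) + (2.1667)·(-0.6667) + (0.1667)·(4.3333) + (-0.8333)·(0.3333) + (0.1667)·(-2.6667) + (0.1667)·(1.3333)) / 5 = 3.6667/5 = 0.7333
  S[Y,Y] = ((-2.6667)·(-2.6667) + (-0.6667)·(-0.6667) + (4.3333)·(4.3333) + (0.3333)·(0.3333) + (-2.6667)·(-2.6667) + (1.3333)·(1.3333)) / 5 = 35.3333/5 = 7.0667
  S = [[1.7667, 0.7333],
 [0.7333, 7.0667]].

Step 3 — invert S. det(S) = 1.7667·7.0667 - (0.7333)² = 11.9467.
  S^{-1} = (1/det) · [[d, -b], [-b, a]] = [[0.5915, -0.0614],
 [-0.0614, 0.1479]].

Step 4 — quadratic form (x̄ - mu_0)^T · S^{-1} · (x̄ - mu_0):
  S^{-1} · (x̄ - mu_0) = (-0.3237, 0.5525),
  (x̄ - mu_0)^T · [...] = (-0.1667)·(-0.3237) + (3.6667)·(0.5525) = 2.0796.

Step 5 — scale by n: T² = 6 · 2.0796 = 12.4777.

T² ≈ 12.4777


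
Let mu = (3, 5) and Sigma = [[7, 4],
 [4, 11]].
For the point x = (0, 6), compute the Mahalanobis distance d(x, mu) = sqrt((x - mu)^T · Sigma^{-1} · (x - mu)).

Step 1 — centre the observation: (x - mu) = (-3, 1).

Step 2 — invert Sigma. det(Sigma) = 7·11 - (4)² = 61.
  Sigma^{-1} = (1/det) · [[d, -b], [-b, a]] = [[0.1803, -0.0656],
 [-0.0656, 0.1148]].

Step 3 — form the quadratic (x - mu)^T · Sigma^{-1} · (x - mu):
  Sigma^{-1} · (x - mu) = (-0.6066, 0.3115).
  (x - mu)^T · [Sigma^{-1} · (x - mu)] = (-3)·(-0.6066) + (1)·(0.3115) = 2.1311.

Step 4 — take square root: d = √(2.1311) ≈ 1.4598.

d(x, mu) = √(2.1311) ≈ 1.4598


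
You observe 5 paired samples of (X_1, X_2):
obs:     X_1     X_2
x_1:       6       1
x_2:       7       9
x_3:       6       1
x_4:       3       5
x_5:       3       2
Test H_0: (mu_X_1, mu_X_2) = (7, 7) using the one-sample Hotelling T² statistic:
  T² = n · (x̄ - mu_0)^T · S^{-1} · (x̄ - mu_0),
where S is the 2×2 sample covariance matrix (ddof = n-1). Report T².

Step 1 — sample mean vector:
  mean(X_1) = (6 + 7 + 6 + 3 + 3) / 5 = 25/5 = 5
  mean(X_2) = (1 + 9 + 1 + 5 + 2) / 5 = 18/5 = 3.6
  x̄ = (5, 3.6),  deviation x̄ - mu_0 = (5, 3.6) - (7, 7) = (-2, -3.4).

Step 2 — sample covariance matrix, S[i,j] = (1/(n-1)) · Σ_k (x_{k,i} - mean_i) · (x_{k,j} - mean_j), divisor n-1 = 4:
  S[X_1,X_1] = ((1)·(1) + (2)·(2) + (1)·(1) + (-2)·(-2) + (-2)·(-2)) / 4 = 14/4 = 3.5
  S[X_1,X_2] = ((1)·(-2.6) + (2)·(5.4) + (1)·(-2.6) + (-2)·(1.4) + (-2)·(-1.6)) / 4 = 6/4 = 1.5
  S[X_2,X_2] = ((-2.6)·(-2.6) + (5.4)·(5.4) + (-2.6)·(-2.6) + (1.4)·(1.4) + (-1.6)·(-1.6)) / 4 = 47.2/4 = 11.8
  S = [[3.5, 1.5],
 [1.5, 11.8]].

Step 3 — invert S. det(S) = 3.5·11.8 - (1.5)² = 39.05.
  S^{-1} = (1/det) · [[d, -b], [-b, a]] = [[0.3022, -0.0384],
 [-0.0384, 0.0896]].

Step 4 — quadratic form (x̄ - mu_0)^T · S^{-1} · (x̄ - mu_0):
  S^{-1} · (x̄ - mu_0) = (-0.4738, -0.2279),
  (x̄ - mu_0)^T · [...] = (-2)·(-0.4738) + (-3.4)·(-0.2279) = 1.7224.

Step 5 — scale by n: T² = 5 · 1.7224 = 8.612.

T² ≈ 8.612


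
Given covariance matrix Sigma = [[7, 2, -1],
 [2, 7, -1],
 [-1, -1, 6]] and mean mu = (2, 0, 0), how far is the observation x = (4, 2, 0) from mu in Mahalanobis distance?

Step 1 — centre the observation: (x - mu) = (2, 2, 0).

Step 2 — invert Sigma (cofactor / det for 3×3, or solve directly):
  Sigma^{-1} = [[0.1577, -0.0423, 0.0192],
 [-0.0423, 0.1577, 0.0192],
 [0.0192, 0.0192, 0.1731]].

Step 3 — form the quadratic (x - mu)^T · Sigma^{-1} · (x - mu):
  Sigma^{-1} · (x - mu) = (0.2308, 0.2308, 0.0769).
  (x - mu)^T · [Sigma^{-1} · (x - mu)] = (2)·(0.2308) + (2)·(0.2308) + (0)·(0.0769) = 0.9231.

Step 4 — take square root: d = √(0.9231) ≈ 0.9608.

d(x, mu) = √(0.9231) ≈ 0.9608


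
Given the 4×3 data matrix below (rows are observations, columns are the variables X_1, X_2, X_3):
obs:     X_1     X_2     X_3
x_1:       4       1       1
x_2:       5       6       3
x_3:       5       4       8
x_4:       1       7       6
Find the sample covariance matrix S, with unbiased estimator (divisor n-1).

Step 1 — column means:
  mean(X_1) = (4 + 5 + 5 + 1) / 4 = 15/4 = 3.75
  mean(X_2) = (1 + 6 + 4 + 7) / 4 = 18/4 = 4.5
  mean(X_3) = (1 + 3 + 8 + 6) / 4 = 18/4 = 4.5

Step 2 — sample covariance S[i,j] = (1/(n-1)) · Σ_k (x_{k,i} - mean_i) · (x_{k,j} - mean_j), with n-1 = 3.
  S[X_1,X_1] = ((0.25)·(0.25) + (1.25)·(1.25) + (1.25)·(1.25) + (-2.75)·(-2.75)) / 3 = 10.75/3 = 3.5833
  S[X_1,X_2] = ((0.25)·(-3.5) + (1.25)·(1.5) + (1.25)·(-0.5) + (-2.75)·(2.5)) / 3 = -6.5/3 = -2.1667
  S[X_1,X_3] = ((0.25)·(-3.5) + (1.25)·(-1.5) + (1.25)·(3.5) + (-2.75)·(1.5)) / 3 = -2.5/3 = -0.8333
  S[X_2,X_2] = ((-3.5)·(-3.5) + (1.5)·(1.5) + (-0.5)·(-0.5) + (2.5)·(2.5)) / 3 = 21/3 = 7
  S[X_2,X_3] = ((-3.5)·(-3.5) + (1.5)·(-1.5) + (-0.5)·(3.5) + (2.5)·(1.5)) / 3 = 12/3 = 4
  S[X_3,X_3] = ((-3.5)·(-3.5) + (-1.5)·(-1.5) + (3.5)·(3.5) + (1.5)·(1.5)) / 3 = 29/3 = 9.6667

S is symmetric (S[j,i] = S[i,j]). Assembling:

S = [[3.5833, -2.1667, -0.8333],
 [-2.1667, 7, 4],
 [-0.8333, 4, 9.6667]]


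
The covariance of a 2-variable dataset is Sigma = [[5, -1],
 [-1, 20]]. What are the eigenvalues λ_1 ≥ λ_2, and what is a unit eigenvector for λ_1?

Step 1 — characteristic polynomial of 2×2 Sigma:
  det(Sigma - λI) = λ² - trace · λ + det = 0.
  trace = 5 + 20 = 25, det = 5·20 - (-1)² = 99.
Step 2 — discriminant:
  Δ = trace² - 4·det = 625 - 396 = 229.
Step 3 — eigenvalues:
  λ = (trace ± √Δ)/2 = (25 ± 15.1327)/2,
  λ_1 = 20.0664,  λ_2 = 4.9336.

Step 4 — unit eigenvector for λ_1: solve (Sigma - λ_1 I)v = 0. First row:
  (5 - 20.0664)·v_x + (-1)·v_y = 0, i.e. (-15.0664)·v_x + (-1)·v_y = 0,
  so v ∝ (b, λ_1 - a) = (-1, 15.0664); multiply by -1 so the first entry is positive: u = (1, -15.0664).
  ||u|| = √((1)² + (-15.0664)²) = √(227.9956) ≈ 15.0995,
  v_1 = u/||u|| ≈ (0.0662, -0.9978) (||v_1|| = 1).

λ_1 = 20.0664,  λ_2 = 4.9336;  v_1 ≈ (0.0662, -0.9978)


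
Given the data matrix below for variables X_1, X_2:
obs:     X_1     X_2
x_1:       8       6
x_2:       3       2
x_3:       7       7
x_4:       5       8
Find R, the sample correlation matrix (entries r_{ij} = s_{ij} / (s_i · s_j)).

Step 1 — column means:
  mean(X_1) = (8 + 3 + 7 + 5) / 4 = 23/4 = 5.75
  mean(X_2) = (6 + 2 + 7 + 8) / 4 = 23/4 = 5.75

Step 2 — sample variances and covariances s[i,j] = (1/(n-1)) · Σ_k (x_{k,i} - mean_i) · (x_{k,j} - mean_j), with n-1 = 3:
  s[X_1,X_1] = ((2.25)·(2.25) + (-2.75)·(-2.75) + (1.25)·(1.25) + (-0.75)·(-0.75)) / 3 = 14.75/3 = 4.9167
  s[X_1,X_2] = ((2.25)·(0.25) + (-2.75)·(-3.75) + (1.25)·(1.25) + (-0.75)·(2.25)) / 3 = 10.75/3 = 3.5833
  s[X_2,X_2] = ((0.25)·(0.25) + (-3.75)·(-3.75) + (1.25)·(1.25) + (2.25)·(2.25)) / 3 = 20.75/3 = 6.9167
  Sample standard deviations s_i = √(s[i,i]):
  s(X_1) = √(4.9167) = 2.2174
  s(X_2) = √(6.9167) = 2.63

Step 3 — r_{ij} = s_{ij} / (s_i · s_j):
  r[X_1,X_1] = 1 (diagonal).
  r[X_1,X_2] = 3.5833 / (2.2174 · 2.63) = 3.5833 / 5.8315 = 0.6145
  r[X_2,X_2] = 1 (diagonal).

R is symmetric with unit diagonal. Assembling:

R = [[1, 0.6145],
 [0.6145, 1]]


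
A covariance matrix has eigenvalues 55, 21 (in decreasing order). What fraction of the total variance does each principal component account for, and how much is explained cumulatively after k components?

Step 1 — total variance = trace(Sigma) = Σ λ_i = 55 + 21 = 76.

Step 2 — fraction explained by component i = λ_i / Σ λ:
  PC1: 55/76 = 0.7237
  PC2: 21/76 = 0.2763

Step 3 — cumulative fraction after k components = (λ_1 + ... + λ_k) / Σ λ:
  k = 1: 55/76 = 0.7237
  k = 2: (55 + 21)/76 = 76/76 = 1

Summary (fraction, with percent):

explained: PC1 0.7237 (72.37%), PC2 0.2763 (27.63%);  cumulative: 0.7237, 1


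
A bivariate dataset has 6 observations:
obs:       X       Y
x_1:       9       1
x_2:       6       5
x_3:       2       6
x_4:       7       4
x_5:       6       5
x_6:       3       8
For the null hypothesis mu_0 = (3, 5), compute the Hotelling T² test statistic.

Step 1 — sample mean vector:
  mean(X) = (9 + 6 + 2 + 7 + 6 + 3) / 6 = 33/6 = 5.5
  mean(Y) = (1 + 5 + 6 + 4 + 5 + 8) / 6 = 29/6 = 4.8333
  x̄ = (5.5, 4.8333),  deviation x̄ - mu_0 = (5.5, 4.8333) - (3, 5) = (2.5, -0.1667).

Step 2 — sample covariance matrix, S[i,j] = (1/(n-1)) · Σ_k (x_{k,i} - mean_i) · (x_{k,j} - mean_j), divisor n-1 = 5:
  S[X,X] = ((3.5)·(3.5) + (0.5)·(0.5) + (-3.5)·(-3.5) + (1.5)·(1.5) + (0.5)·(0.5) + (-2.5)·(-2.5)) / 5 = 33.5/5 = 6.7
  S[X,Y] = ((3.5)·(-3.8333) + (0.5)·(0.1667) + (-3.5)·(1.1667) + (1.5)·(-0.8333) + (0.5)·(0.1667) + (-2.5)·(3.1667)) / 5 = -26.5/5 = -5.3
  S[Y,Y] = ((-3.8333)·(-3.8333) + (0.1667)·(0.1667) + (1.1667)·(1.1667) + (-0.8333)·(-0.8333) + (0.1667)·(0.1667) + (3.1667)·(3.1667)) / 5 = 26.8333/5 = 5.3667
  S = [[6.7, -5.3],
 [-5.3, 5.3667]].

Step 3 — invert S. det(S) = 6.7·5.3667 - (-5.3)² = 7.8667.
  S^{-1} = (1/det) · [[d, -b], [-b, a]] = [[0.6822, 0.6737],
 [0.6737, 0.8517]].

Step 4 — quadratic form (x̄ - mu_0)^T · S^{-1} · (x̄ - mu_0):
  S^{-1} · (x̄ - mu_0) = (1.5932, 1.5424),
  (x̄ - mu_0)^T · [...] = (2.5)·(1.5932) + (-0.1667)·(1.5424) = 3.726.

Step 5 — scale by n: T² = 6 · 3.726 = 22.3559.

T² ≈ 22.3559


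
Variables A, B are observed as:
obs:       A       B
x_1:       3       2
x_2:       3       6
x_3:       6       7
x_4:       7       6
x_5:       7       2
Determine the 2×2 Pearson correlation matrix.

Step 1 — column means:
  mean(A) = (3 + 3 + 6 + 7 + 7) / 5 = 26/5 = 5.2
  mean(B) = (2 + 6 + 7 + 6 + 2) / 5 = 23/5 = 4.6

Step 2 — sample variances and covariances s[i,j] = (1/(n-1)) · Σ_k (x_{k,i} - mean_i) · (x_{k,j} - mean_j), with n-1 = 4:
  s[A,A] = ((-2.2)·(-2.2) + (-2.2)·(-2.2) + (0.8)·(0.8) + (1.8)·(1.8) + (1.8)·(1.8)) / 4 = 16.8/4 = 4.2
  s[A,B] = ((-2.2)·(-2.6) + (-2.2)·(1.4) + (0.8)·(2.4) + (1.8)·(1.4) + (1.8)·(-2.6)) / 4 = 2.4/4 = 0.6
  s[B,B] = ((-2.6)·(-2.6) + (1.4)·(1.4) + (2.4)·(2.4) + (1.4)·(1.4) + (-2.6)·(-2.6)) / 4 = 23.2/4 = 5.8
  Sample standard deviations s_i = √(s[i,i]):
  s(A) = √(4.2) = 2.0494
  s(B) = √(5.8) = 2.4083

Step 3 — r_{ij} = s_{ij} / (s_i · s_j):
  r[A,A] = 1 (diagonal).
  r[A,B] = 0.6 / (2.0494 · 2.4083) = 0.6 / 4.9356 = 0.1216
  r[B,B] = 1 (diagonal).

R is symmetric with unit diagonal. Assembling:

R = [[1, 0.1216],
 [0.1216, 1]]


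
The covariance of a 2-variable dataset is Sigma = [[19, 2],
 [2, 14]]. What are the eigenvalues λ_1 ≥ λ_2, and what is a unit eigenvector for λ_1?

Step 1 — characteristic polynomial of 2×2 Sigma:
  det(Sigma - λI) = λ² - trace · λ + det = 0.
  trace = 19 + 14 = 33, det = 19·14 - (2)² = 262.
Step 2 — discriminant:
  Δ = trace² - 4·det = 1089 - 1048 = 41.
Step 3 — eigenvalues:
  λ = (trace ± √Δ)/2 = (33 ± 6.4031)/2,
  λ_1 = 19.7016,  λ_2 = 13.2984.

Step 4 — unit eigenvector for λ_1: solve (Sigma - λ_1 I)v = 0. First row:
  (19 - 19.7016)·v_x + (2)·v_y = 0, i.e. (-0.7016)·v_x + (2)·v_y = 0,
  so v ∝ (b, λ_1 - a) = (2, 0.7016) = u.
  ||u|| = √((2)² + (0.7016)²) = √(4.4922) ≈ 2.1195,
  v_1 = u/||u|| ≈ (0.9436, 0.331) (||v_1|| = 1).

λ_1 = 19.7016,  λ_2 = 13.2984;  v_1 ≈ (0.9436, 0.331)


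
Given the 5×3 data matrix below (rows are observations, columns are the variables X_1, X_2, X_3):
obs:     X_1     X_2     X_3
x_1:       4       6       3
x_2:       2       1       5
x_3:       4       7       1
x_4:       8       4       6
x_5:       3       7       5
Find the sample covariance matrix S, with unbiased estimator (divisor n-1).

Step 1 — column means:
  mean(X_1) = (4 + 2 + 4 + 8 + 3) / 5 = 21/5 = 4.2
  mean(X_2) = (6 + 1 + 7 + 4 + 7) / 5 = 25/5 = 5
  mean(X_3) = (3 + 5 + 1 + 6 + 5) / 5 = 20/5 = 4

Step 2 — sample covariance S[i,j] = (1/(n-1)) · Σ_k (x_{k,i} - mean_i) · (x_{k,j} - mean_j), with n-1 = 4.
  S[X_1,X_1] = ((-0.2)·(-0.2) + (-2.2)·(-2.2) + (-0.2)·(-0.2) + (3.8)·(3.8) + (-1.2)·(-1.2)) / 4 = 20.8/4 = 5.2
  S[X_1,X_2] = ((-0.2)·(1) + (-2.2)·(-4) + (-0.2)·(2) + (3.8)·(-1) + (-1.2)·(2)) / 4 = 2/4 = 0.5
  S[X_1,X_3] = ((-0.2)·(-1) + (-2.2)·(1) + (-0.2)·(-3) + (3.8)·(2) + (-1.2)·(1)) / 4 = 5/4 = 1.25
  S[X_2,X_2] = ((1)·(1) + (-4)·(-4) + (2)·(2) + (-1)·(-1) + (2)·(2)) / 4 = 26/4 = 6.5
  S[X_2,X_3] = ((1)·(-1) + (-4)·(1) + (2)·(-3) + (-1)·(2) + (2)·(1)) / 4 = -11/4 = -2.75
  S[X_3,X_3] = ((-1)·(-1) + (1)·(1) + (-3)·(-3) + (2)·(2) + (1)·(1)) / 4 = 16/4 = 4

S is symmetric (S[j,i] = S[i,j]). Assembling:

S = [[5.2, 0.5, 1.25],
 [0.5, 6.5, -2.75],
 [1.25, -2.75, 4]]


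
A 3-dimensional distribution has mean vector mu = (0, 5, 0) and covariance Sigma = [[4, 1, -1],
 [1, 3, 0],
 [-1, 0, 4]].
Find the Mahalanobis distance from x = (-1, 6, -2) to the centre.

Step 1 — centre the observation: (x - mu) = (-1, 1, -2).

Step 2 — invert Sigma (cofactor / det for 3×3, or solve directly):
  Sigma^{-1} = [[0.2927, -0.0976, 0.0732],
 [-0.0976, 0.3659, -0.0244],
 [0.0732, -0.0244, 0.2683]].

Step 3 — form the quadratic (x - mu)^T · Sigma^{-1} · (x - mu):
  Sigma^{-1} · (x - mu) = (-0.5366, 0.5122, -0.6341).
  (x - mu)^T · [Sigma^{-1} · (x - mu)] = (-1)·(-0.5366) + (1)·(0.5122) + (-2)·(-0.6341) = 2.3171.

Step 4 — take square root: d = √(2.3171) ≈ 1.5222.

d(x, mu) = √(2.3171) ≈ 1.5222


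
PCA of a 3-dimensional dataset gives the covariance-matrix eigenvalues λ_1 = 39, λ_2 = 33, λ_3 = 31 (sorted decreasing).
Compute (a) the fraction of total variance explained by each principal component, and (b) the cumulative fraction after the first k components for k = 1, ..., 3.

Step 1 — total variance = trace(Sigma) = Σ λ_i = 39 + 33 + 31 = 103.

Step 2 — fraction explained by component i = λ_i / Σ λ:
  PC1: 39/103 = 0.3786
  PC2: 33/103 = 0.3204
  PC3: 31/103 = 0.301

Step 3 — cumulative fraction after k components = (λ_1 + ... + λ_k) / Σ λ:
  k = 1: 39/103 = 0.3786
  k = 2: (39 + 33)/103 = 72/103 = 0.699
  k = 3: (39 + 33 + 31)/103 = 103/103 = 1

Summary (fraction, with percent):

explained: PC1 0.3786 (37.86%), PC2 0.3204 (32.04%), PC3 0.301 (30.1%);  cumulative: 0.3786, 0.699, 1


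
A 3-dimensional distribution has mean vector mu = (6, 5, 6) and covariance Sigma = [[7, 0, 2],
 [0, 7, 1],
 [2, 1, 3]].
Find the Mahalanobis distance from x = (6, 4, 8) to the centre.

Step 1 — centre the observation: (x - mu) = (0, -1, 2).

Step 2 — invert Sigma (cofactor / det for 3×3, or solve directly):
  Sigma^{-1} = [[0.1786, 0.0179, -0.125],
 [0.0179, 0.1518, -0.0625],
 [-0.125, -0.0625, 0.4375]].

Step 3 — form the quadratic (x - mu)^T · Sigma^{-1} · (x - mu):
  Sigma^{-1} · (x - mu) = (-0.2679, -0.2768, 0.9375).
  (x - mu)^T · [Sigma^{-1} · (x - mu)] = (0)·(-0.2679) + (-1)·(-0.2768) + (2)·(0.9375) = 2.1518.

Step 4 — take square root: d = √(2.1518) ≈ 1.4669.

d(x, mu) = √(2.1518) ≈ 1.4669


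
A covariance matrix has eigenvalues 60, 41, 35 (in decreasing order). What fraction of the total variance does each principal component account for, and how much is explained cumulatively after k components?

Step 1 — total variance = trace(Sigma) = Σ λ_i = 60 + 41 + 35 = 136.

Step 2 — fraction explained by component i = λ_i / Σ λ:
  PC1: 60/136 = 0.4412
  PC2: 41/136 = 0.3015
  PC3: 35/136 = 0.2574

Step 3 — cumulative fraction after k components = (λ_1 + ... + λ_k) / Σ λ:
  k = 1: 60/136 = 0.4412
  k = 2: (60 + 41)/136 = 101/136 = 0.7426
  k = 3: (60 + 41 + 35)/136 = 136/136 = 1

Summary (fraction, with percent):

explained: PC1 0.4412 (44.12%), PC2 0.3015 (30.15%), PC3 0.2574 (25.74%);  cumulative: 0.4412, 0.7426, 1


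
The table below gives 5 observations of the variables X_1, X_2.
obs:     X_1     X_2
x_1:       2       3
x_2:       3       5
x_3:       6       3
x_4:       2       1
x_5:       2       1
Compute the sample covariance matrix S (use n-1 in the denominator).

Step 1 — column means:
  mean(X_1) = (2 + 3 + 6 + 2 + 2) / 5 = 15/5 = 3
  mean(X_2) = (3 + 5 + 3 + 1 + 1) / 5 = 13/5 = 2.6

Step 2 — sample covariance S[i,j] = (1/(n-1)) · Σ_k (x_{k,i} - mean_i) · (x_{k,j} - mean_j), with n-1 = 4.
  S[X_1,X_1] = ((-1)·(-1) + (0)·(0) + (3)·(3) + (-1)·(-1) + (-1)·(-1)) / 4 = 12/4 = 3
  S[X_1,X_2] = ((-1)·(0.4) + (0)·(2.4) + (3)·(0.4) + (-1)·(-1.6) + (-1)·(-1.6)) / 4 = 4/4 = 1
  S[X_2,X_2] = ((0.4)·(0.4) + (2.4)·(2.4) + (0.4)·(0.4) + (-1.6)·(-1.6) + (-1.6)·(-1.6)) / 4 = 11.2/4 = 2.8

S is symmetric (S[j,i] = S[i,j]). Assembling:

S = [[3, 1],
 [1, 2.8]]


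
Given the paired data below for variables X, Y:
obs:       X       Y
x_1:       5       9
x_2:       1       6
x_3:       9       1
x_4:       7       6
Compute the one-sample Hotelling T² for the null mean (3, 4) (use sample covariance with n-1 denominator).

Step 1 — sample mean vector:
  mean(X) = (5 + 1 + 9 + 7) / 4 = 22/4 = 5.5
  mean(Y) = (9 + 6 + 1 + 6) / 4 = 22/4 = 5.5
  x̄ = (5.5, 5.5),  deviation x̄ - mu_0 = (5.5, 5.5) - (3, 4) = (2.5, 1.5).

Step 2 — sample covariance matrix, S[i,j] = (1/(n-1)) · Σ_k (x_{k,i} - mean_i) · (x_{k,j} - mean_j), divisor n-1 = 3:
  S[X,X] = ((-0.5)·(-0.5) + (-4.5)·(-4.5) + (3.5)·(3.5) + (1.5)·(1.5)) / 3 = 35/3 = 11.6667
  S[X,Y] = ((-0.5)·(3.5) + (-4.5)·(0.5) + (3.5)·(-4.5) + (1.5)·(0.5)) / 3 = -19/3 = -6.3333
  S[Y,Y] = ((3.5)·(3.5) + (0.5)·(0.5) + (-4.5)·(-4.5) + (0.5)·(0.5)) / 3 = 33/3 = 11
  S = [[11.6667, -6.3333],
 [-6.3333, 11]].

Step 3 — invert S. det(S) = 11.6667·11 - (-6.3333)² = 88.2222.
  S^{-1} = (1/det) · [[d, -b], [-b, a]] = [[0.1247, 0.0718],
 [0.0718, 0.1322]].

Step 4 — quadratic form (x̄ - mu_0)^T · S^{-1} · (x̄ - mu_0):
  S^{-1} · (x̄ - mu_0) = (0.4194, 0.3778),
  (x̄ - mu_0)^T · [...] = (2.5)·(0.4194) + (1.5)·(0.3778) = 1.6152.

Step 5 — scale by n: T² = 4 · 1.6152 = 6.461.

T² ≈ 6.461
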